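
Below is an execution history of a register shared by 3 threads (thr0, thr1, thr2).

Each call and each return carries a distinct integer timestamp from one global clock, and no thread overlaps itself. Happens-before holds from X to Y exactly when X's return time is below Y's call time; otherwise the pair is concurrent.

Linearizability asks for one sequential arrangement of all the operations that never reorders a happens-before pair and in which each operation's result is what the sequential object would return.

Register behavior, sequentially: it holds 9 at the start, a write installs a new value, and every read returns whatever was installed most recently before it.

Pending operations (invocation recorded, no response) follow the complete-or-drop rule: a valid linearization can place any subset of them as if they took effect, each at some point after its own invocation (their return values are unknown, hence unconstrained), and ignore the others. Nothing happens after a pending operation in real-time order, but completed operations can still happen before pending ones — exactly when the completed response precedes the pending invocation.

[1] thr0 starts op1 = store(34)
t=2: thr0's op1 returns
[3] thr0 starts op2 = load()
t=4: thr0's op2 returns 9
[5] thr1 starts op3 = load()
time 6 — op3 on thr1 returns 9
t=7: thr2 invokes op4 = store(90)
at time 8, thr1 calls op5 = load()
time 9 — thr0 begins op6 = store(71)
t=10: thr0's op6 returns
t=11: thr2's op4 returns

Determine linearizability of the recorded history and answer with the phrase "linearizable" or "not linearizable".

not linearizable

through event 3 a valid linearization exists; event 4 (op2 responding at time 4) ends that
the sole real-time-consistent order of 2 completed operations fails the register replay
one such order, op1, op2, breaks at step 2 where op2 load() → 9 is illegal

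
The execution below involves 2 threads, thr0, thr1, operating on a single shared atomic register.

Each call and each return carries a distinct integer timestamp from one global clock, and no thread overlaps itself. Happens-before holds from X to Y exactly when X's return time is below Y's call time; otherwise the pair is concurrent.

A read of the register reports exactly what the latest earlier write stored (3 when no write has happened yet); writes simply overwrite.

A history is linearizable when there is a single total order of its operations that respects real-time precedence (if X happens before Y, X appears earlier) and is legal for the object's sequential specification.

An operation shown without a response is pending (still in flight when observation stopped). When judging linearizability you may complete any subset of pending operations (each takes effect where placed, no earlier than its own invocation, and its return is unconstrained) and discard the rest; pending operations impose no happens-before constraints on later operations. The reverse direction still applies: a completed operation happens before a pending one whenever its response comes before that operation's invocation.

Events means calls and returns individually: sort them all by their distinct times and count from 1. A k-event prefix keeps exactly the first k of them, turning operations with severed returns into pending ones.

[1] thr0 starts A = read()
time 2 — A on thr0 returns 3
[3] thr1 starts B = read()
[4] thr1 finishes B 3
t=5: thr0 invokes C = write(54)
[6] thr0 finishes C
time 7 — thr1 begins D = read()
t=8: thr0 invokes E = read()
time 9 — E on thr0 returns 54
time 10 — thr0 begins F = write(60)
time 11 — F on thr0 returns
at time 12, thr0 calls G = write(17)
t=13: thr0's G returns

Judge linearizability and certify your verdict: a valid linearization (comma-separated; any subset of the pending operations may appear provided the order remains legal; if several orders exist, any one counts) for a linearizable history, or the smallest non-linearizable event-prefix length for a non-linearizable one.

1. A read() → 3, leaving value 3
2. B read() → 3, leaving value 3
3. C write(54), leaving value 54
4. D read() (pending, included), leaving value 54
5. E read() → 54, leaving value 54
6. F write(60), leaving value 60
7. G write(17), leaving value 17

linearizable — witness: A, B, C, D, E, F, G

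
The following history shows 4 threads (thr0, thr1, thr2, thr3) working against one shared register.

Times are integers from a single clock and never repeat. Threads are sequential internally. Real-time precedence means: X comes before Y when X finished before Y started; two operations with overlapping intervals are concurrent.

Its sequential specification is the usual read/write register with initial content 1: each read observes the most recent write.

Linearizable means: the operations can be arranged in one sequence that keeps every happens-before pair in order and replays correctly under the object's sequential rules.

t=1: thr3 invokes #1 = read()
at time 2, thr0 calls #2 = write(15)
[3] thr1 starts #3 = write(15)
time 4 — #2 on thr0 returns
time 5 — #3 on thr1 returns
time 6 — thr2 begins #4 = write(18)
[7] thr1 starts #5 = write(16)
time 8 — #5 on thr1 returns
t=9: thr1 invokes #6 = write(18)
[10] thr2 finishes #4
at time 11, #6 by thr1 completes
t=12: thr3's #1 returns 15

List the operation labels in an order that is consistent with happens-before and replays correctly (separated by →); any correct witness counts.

step 1: #2 write(15) — value 15
step 2: #1 read() → 15 — value 15
step 3: #3 write(15) — value 15
step 4: #4 write(18) — value 18
step 5: #5 write(16) — value 16
step 6: #6 write(18) — value 18

#2 → #1 → #3 → #4 → #5 → #6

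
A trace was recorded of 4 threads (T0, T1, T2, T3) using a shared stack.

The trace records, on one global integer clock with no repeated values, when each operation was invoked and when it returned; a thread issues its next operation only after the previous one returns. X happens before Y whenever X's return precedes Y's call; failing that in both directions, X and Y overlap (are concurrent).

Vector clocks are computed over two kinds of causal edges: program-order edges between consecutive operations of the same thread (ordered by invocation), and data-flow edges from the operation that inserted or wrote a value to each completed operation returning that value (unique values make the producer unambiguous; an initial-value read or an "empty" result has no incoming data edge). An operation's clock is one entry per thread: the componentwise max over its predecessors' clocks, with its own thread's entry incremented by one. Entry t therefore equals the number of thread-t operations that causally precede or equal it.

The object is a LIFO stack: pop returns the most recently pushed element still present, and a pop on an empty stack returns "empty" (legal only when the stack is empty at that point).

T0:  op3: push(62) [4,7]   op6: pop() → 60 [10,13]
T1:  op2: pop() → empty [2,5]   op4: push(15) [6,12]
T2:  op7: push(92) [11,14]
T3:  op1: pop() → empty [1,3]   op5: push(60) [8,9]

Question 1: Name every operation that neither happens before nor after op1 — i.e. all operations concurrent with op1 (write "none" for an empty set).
overlap test against op1 [1,3]: concurrent iff the interval meets 1..3
op2 [2,5]: concurrent
op3 [4,7]: after
op4 [6,12]: after
op5 [8,9]: after
op6 [10,13]: after
op7 [11,14]: after

op2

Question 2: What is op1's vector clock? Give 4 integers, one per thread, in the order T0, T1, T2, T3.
op1, invoked 1, has no incoming edges; only T3's bump applies → (0, 0, 0, 1)
op7, invoked 11, has no incoming edges; only T2's bump applies → (0, 0, 1, 0)
op2, invoked 2, has no incoming edges; only T1's bump applies → (0, 1, 0, 0)
op3, invoked 4, has no incoming edges; only T0's bump applies → (1, 0, 0, 0)
invoked at 8, op5 merges VC(op1)=(0, 0, 0, 1) and bumps T3's slot → (0, 0, 0, 2)
invoked at 6, op4 merges VC(op2)=(0, 1, 0, 0) and bumps T1's slot → (0, 2, 0, 0)
invoked at 10, op6 merges VC(op3)=(1, 0, 0, 0), VC(op5)=(0, 0, 0, 2) and bumps T0's slot → (2, 0, 0, 2)
target: VC(op1) = (0, 0, 0, 1)

(0, 0, 0, 1)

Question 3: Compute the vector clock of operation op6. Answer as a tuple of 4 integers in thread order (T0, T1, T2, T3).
op1 (invocation 1): nothing precedes it; T3's component alone gives (0, 0, 0, 1)
op7 (invocation 11): nothing precedes it; T2's component alone gives (0, 0, 1, 0)
op2 (invocation 2): nothing precedes it; T1's component alone gives (0, 1, 0, 0)
op3 (invocation 4): nothing precedes it; T0's component alone gives (1, 0, 0, 0)
VC(op5, invoked at 8): max of VC(op1)=(0, 0, 0, 1), then +1 on thread T3 → (0, 0, 0, 2)
VC(op4, invoked at 6): max of VC(op2)=(0, 1, 0, 0), then +1 on thread T1 → (0, 2, 0, 0)
VC(op6, invoked at 10): max of VC(op3)=(1, 0, 0, 0), VC(op5)=(0, 0, 0, 2), then +1 on thread T0 → (2, 0, 0, 2)
target: VC(op6) = (2, 0, 0, 2)

(2, 0, 0, 2)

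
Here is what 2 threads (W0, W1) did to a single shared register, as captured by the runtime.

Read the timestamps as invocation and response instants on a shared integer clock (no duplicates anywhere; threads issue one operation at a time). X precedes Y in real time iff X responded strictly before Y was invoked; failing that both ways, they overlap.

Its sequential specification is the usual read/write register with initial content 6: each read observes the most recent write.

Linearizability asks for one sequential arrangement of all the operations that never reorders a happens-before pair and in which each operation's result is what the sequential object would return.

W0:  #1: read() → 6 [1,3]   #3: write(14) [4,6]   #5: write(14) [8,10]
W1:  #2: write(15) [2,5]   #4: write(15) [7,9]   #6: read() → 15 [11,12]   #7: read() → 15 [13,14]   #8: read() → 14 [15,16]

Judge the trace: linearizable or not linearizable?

prefix check: 1..15 passes, 1..16 fails once #8's time-16 response joins
8 completed operations, 6 real-time-consistent orders — every register replay fails
e.g. #1, #2, #3, #4, #5, #6, #7, #8: illegal at step 6, since #6 read() → 15 cannot apply there
e.g. #1, #2, #3, #5, #4, #6, #7, #8: illegal at step 8, since #8 read() → 14 cannot apply there

not linearizable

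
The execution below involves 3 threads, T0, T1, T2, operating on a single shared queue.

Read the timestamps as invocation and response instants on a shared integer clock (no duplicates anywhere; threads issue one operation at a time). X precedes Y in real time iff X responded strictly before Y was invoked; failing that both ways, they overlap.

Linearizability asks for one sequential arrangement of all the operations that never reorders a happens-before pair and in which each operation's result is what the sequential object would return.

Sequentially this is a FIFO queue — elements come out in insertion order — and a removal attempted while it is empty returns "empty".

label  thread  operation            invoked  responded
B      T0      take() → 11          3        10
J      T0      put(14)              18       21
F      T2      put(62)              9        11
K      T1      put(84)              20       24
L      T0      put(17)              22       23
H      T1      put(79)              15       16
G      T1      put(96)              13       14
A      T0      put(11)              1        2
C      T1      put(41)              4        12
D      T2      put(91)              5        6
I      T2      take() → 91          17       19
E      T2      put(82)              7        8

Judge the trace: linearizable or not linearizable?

a witness: A, B, D, C, E, F, G, H, I, J, K, L
1. A put(11), leaving queue <11>
2. B take() → 11, leaving queue <>
3. D put(91), leaving queue <91>
4. C put(41), leaving queue <91,41>
5. E put(82), leaving queue <91,41,82>
6. F put(62), leaving queue <91,41,82,62>
7. G put(96), leaving queue <91,41,82,62,96>
8. H put(79), leaving queue <91,41,82,62,96,79>
9. I take() → 91, leaving queue <41,82,62,96,79>
10. J put(14), leaving queue <41,82,62,96,79,14>
11. K put(84), leaving queue <41,82,62,96,79,14,84>
12. L put(17), leaving queue <41,82,62,96,79,14,84,17>

linearizable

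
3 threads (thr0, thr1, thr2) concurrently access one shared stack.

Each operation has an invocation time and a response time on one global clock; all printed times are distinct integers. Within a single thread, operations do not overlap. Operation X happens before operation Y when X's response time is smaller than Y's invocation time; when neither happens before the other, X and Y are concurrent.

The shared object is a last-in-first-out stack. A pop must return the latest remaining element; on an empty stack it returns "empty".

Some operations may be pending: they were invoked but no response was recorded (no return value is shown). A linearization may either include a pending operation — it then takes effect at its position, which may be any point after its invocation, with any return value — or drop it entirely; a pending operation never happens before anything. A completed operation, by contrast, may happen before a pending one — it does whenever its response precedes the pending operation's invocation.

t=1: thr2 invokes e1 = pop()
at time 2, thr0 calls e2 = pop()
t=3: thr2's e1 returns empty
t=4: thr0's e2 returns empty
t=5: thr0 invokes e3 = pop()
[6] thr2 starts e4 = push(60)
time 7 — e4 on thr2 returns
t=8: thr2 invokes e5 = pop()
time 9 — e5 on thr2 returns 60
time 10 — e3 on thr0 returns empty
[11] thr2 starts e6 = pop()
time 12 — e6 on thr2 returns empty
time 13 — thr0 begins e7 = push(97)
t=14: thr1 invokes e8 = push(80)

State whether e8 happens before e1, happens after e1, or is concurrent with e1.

after

e8 spans [14,…), e1 spans [1,3]
resp(e1)=3 < inv(e8)=14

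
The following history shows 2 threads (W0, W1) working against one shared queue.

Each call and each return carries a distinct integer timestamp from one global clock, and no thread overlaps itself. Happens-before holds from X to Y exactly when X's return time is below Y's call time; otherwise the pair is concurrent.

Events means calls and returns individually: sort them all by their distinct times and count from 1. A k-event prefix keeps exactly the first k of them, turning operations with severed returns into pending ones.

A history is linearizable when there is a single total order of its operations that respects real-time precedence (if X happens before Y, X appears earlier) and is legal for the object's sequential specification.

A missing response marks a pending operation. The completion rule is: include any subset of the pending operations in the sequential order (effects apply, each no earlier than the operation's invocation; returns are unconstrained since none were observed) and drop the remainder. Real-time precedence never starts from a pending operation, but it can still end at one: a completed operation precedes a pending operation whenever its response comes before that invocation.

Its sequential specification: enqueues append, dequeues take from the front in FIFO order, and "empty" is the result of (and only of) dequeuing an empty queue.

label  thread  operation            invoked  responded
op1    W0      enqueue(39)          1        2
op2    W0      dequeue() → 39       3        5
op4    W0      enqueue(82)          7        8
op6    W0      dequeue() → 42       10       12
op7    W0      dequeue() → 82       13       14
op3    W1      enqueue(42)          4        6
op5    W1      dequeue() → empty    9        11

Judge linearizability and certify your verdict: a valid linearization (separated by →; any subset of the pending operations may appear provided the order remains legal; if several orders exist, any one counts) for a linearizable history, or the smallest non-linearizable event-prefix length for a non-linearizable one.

not linearizable — minimal violating prefix: 11 events

already the first 11 events (up to op5's response at time 11) admit no linearization; the first 10 still do
every one of the 2 real-time-consistent orders over 5 completed queue ops fails the sequential spec
completion choices over the 1 pending operation (op6) were checked; none helps
e.g. op1, op2, op3, op4, op5 (pending dropped): illegal at step 5, since op5 dequeue() → empty cannot apply there
e.g. op1, op3, op2, op4, op5 (pending dropped): illegal at step 5, since op5 dequeue() → empty cannot apply there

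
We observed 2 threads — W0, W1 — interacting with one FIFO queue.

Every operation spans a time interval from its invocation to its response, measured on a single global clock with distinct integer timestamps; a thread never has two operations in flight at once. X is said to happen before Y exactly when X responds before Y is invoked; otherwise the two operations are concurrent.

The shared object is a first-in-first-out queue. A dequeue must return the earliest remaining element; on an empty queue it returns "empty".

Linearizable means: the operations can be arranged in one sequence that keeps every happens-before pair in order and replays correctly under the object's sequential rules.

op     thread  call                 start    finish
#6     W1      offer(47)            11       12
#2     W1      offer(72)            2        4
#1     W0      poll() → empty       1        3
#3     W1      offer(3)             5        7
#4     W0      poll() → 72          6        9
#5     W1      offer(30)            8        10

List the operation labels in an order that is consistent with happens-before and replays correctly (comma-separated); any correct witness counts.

#1, #2, #3, #4, #5, #6

step 1: #1 poll() → empty — queue <>
step 2: #2 offer(72) — queue <72>
step 3: #3 offer(3) — queue <72,3>
step 4: #4 poll() → 72 — queue <3>
step 5: #5 offer(30) — queue <3,30>
step 6: #6 offer(47) — queue <3,30,47>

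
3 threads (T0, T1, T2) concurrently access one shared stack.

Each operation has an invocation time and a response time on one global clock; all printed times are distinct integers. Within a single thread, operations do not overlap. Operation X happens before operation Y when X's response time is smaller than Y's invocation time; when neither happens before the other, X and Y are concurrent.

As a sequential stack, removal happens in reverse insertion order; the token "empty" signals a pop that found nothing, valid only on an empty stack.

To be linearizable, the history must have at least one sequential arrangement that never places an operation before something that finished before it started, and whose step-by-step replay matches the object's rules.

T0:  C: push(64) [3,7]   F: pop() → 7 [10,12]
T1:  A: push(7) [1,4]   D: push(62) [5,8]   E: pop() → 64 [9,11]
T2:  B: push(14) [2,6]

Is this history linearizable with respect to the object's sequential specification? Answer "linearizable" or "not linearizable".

not linearizable

through event 11 a valid linearization exists; event 12 (F responding at time 12) ends that
24 orders of the 6 completed stack ops respect real time; none is legal
e.g. A, B, C, D, E, F: illegal at step 5, since E pop() → 64 cannot apply there
e.g. A, B, C, D, F, E: illegal at step 5, since F pop() → 7 cannot apply there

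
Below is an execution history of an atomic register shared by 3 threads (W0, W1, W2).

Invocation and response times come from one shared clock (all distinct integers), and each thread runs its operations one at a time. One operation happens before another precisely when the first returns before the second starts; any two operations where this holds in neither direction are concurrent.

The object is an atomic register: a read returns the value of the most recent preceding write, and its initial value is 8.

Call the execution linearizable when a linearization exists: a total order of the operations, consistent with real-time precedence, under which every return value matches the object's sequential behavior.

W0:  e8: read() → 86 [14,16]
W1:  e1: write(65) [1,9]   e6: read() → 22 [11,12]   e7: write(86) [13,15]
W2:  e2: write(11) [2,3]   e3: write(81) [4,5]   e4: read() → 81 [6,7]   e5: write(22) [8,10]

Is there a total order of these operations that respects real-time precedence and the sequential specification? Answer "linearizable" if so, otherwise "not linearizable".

linearizable

a witness: e1, e2, e3, e4, e5, e6, e7, e8
1. e1 write(65), leaving value 65
2. e2 write(11), leaving value 11
3. e3 write(81), leaving value 81
4. e4 read() → 81, leaving value 81
5. e5 write(22), leaving value 22
6. e6 read() → 22, leaving value 22
7. e7 write(86), leaving value 86
8. e8 read() → 86, leaving value 86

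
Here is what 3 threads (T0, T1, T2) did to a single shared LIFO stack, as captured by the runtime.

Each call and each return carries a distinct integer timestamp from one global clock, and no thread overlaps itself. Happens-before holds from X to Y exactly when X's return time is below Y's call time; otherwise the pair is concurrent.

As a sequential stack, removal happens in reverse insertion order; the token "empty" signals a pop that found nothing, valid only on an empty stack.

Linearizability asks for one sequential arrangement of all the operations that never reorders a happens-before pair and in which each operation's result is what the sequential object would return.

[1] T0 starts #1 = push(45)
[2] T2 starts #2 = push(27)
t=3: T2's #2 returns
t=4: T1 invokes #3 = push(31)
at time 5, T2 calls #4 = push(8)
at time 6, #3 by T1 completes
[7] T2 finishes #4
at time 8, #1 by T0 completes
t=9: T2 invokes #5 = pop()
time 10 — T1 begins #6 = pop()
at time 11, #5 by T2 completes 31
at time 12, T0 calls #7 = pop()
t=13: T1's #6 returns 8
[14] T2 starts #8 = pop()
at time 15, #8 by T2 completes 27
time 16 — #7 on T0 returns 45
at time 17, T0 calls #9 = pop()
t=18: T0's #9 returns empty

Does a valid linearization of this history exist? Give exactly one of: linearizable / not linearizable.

one valid linearization: #1, #2, #3, #4, #6, #5, #8, #7, #9
1. #1 push(45), leaving stack <45>
2. #2 push(27), leaving stack <45,27>
3. #3 push(31), leaving stack <45,27,31>
4. #4 push(8), leaving stack <45,27,31,8>
5. #6 pop() → 8, leaving stack <45,27,31>
6. #5 pop() → 31, leaving stack <45,27>
7. #8 pop() → 27, leaving stack <45>
8. #7 pop() → 45, leaving stack <>
9. #9 pop() → empty, leaving stack <>

linearizable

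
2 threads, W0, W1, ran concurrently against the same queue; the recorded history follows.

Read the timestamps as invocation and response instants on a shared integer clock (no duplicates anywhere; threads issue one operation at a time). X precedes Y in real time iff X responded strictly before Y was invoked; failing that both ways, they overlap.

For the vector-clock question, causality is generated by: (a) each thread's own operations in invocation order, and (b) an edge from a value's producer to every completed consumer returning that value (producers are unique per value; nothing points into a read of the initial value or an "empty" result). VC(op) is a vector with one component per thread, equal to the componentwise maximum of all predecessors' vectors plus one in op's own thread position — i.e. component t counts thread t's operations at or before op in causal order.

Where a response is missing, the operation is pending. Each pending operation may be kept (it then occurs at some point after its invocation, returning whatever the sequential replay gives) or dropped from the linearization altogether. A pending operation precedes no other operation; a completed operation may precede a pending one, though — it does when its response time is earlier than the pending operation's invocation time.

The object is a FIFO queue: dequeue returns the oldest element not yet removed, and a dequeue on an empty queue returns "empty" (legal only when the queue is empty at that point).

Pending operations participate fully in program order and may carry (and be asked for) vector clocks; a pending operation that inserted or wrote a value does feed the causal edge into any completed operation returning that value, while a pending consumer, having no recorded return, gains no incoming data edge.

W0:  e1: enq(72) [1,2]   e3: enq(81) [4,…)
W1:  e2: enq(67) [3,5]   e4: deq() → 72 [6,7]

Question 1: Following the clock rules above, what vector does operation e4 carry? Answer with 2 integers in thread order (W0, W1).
(1, 2)

invoked at 3, e2 has no predecessors; its own W1 bump gives (0, 1)
invoked at 1, e1 has no predecessors; its own W0 bump gives (1, 0)
e3, invoked 4, takes VC(e1)=(1, 0) under max, adds 1 for W0 → (2, 0)
e4, invoked 6, takes VC(e1)=(1, 0), VC(e2)=(0, 1) under max, adds 1 for W1 → (1, 2)
target: VC(e4) = (1, 2)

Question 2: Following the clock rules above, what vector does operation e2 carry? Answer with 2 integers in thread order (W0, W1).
(0, 1)

VC(e2, invoked at 3): no causal predecessors; +1 on W1 → (0, 1)
VC(e1, invoked at 1): no causal predecessors; +1 on W0 → (1, 0)
VC(e3, invoked at 4): max of VC(e1)=(1, 0), then +1 on thread W0 → (2, 0)
VC(e4, invoked at 6): max of VC(e1)=(1, 0), VC(e2)=(0, 1), then +1 on thread W1 → (1, 2)
target: VC(e2) = (0, 1)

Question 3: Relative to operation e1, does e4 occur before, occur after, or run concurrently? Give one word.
after

e4 spans [6,7], e1 spans [1,2]
resp(e1)=2 < inv(e4)=6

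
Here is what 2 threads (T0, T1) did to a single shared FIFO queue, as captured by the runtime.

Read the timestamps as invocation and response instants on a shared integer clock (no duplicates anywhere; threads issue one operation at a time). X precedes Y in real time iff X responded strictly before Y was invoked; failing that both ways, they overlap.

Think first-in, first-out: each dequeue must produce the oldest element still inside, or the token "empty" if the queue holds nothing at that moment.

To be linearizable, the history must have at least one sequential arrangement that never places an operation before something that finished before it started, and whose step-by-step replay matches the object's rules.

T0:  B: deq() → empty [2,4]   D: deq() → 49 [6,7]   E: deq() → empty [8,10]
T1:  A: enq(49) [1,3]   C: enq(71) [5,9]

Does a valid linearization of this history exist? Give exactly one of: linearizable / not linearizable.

a witness: B, A, D, E, C
step 1: B deq() → empty — queue <>
step 2: A enq(49) — queue <49>
step 3: D deq() → 49 — queue <>
step 4: E deq() → empty — queue <>
step 5: C enq(71) — queue <71>

linearizable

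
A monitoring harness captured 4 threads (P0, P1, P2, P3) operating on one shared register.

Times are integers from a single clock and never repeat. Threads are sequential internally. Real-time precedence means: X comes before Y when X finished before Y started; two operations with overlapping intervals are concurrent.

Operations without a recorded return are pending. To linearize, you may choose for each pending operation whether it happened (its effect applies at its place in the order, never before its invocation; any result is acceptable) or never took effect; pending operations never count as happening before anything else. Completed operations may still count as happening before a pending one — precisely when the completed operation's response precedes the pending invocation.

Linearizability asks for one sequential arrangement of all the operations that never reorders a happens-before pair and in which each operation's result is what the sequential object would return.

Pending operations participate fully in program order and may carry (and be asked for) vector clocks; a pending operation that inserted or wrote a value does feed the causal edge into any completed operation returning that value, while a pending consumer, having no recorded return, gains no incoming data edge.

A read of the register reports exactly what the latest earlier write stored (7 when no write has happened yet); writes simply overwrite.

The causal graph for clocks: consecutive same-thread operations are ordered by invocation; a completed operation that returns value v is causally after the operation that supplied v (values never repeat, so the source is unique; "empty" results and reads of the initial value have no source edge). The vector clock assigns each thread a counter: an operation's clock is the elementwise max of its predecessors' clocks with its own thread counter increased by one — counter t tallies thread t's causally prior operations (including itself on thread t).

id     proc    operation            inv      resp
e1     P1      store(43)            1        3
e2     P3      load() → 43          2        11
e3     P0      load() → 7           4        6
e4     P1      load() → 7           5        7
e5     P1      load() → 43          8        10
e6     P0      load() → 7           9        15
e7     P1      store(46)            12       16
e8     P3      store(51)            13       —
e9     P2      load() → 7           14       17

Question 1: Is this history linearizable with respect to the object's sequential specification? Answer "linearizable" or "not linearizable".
not linearizable

already the first 6 events (up to e3's response at time 6) admit no linearization; the first 5 still do
a single order respects real time; the 2 completed register operations fail replay along it
include/drop combinations of the 2 pending operations (e2, e4) were all tried; none helps
for example e1, e3 (pending dropped) fails at step 2: e3 load() → 7 is not legal there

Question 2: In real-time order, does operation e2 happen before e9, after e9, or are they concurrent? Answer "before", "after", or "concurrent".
Answer: before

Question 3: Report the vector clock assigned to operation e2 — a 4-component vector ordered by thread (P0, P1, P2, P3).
Answer: (0, 1, 0, 1)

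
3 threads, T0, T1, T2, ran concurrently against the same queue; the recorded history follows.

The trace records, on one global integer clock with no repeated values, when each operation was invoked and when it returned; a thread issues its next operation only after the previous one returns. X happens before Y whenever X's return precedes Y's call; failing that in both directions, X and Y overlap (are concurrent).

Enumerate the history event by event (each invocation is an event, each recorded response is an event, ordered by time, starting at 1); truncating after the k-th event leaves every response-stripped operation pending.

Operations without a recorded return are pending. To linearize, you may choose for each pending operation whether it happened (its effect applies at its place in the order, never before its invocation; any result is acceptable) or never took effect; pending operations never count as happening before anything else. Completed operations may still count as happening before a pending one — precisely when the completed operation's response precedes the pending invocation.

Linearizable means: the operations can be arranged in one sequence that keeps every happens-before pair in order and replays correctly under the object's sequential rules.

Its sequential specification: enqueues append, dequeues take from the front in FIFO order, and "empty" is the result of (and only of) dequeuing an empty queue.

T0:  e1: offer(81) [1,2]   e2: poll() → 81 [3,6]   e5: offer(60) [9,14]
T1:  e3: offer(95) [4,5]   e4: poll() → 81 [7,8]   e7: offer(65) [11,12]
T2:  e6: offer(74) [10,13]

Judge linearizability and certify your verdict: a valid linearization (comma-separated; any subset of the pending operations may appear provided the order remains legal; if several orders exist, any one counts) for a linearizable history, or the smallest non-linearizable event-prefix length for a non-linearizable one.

not linearizable — minimal violating prefix: 8 events

cut after 7 events: linearizable; cut after 8 events (e4 responds, time 8): not linearizable
checked exhaustively: 2 real-time-consistent orders of 4 completed operations, zero legal queue replays
e.g. e1, e2, e3, e4: illegal at step 4, since e4 poll() → 81 cannot apply there
e.g. e1, e3, e2, e4: illegal at step 4, since e4 poll() → 81 cannot apply there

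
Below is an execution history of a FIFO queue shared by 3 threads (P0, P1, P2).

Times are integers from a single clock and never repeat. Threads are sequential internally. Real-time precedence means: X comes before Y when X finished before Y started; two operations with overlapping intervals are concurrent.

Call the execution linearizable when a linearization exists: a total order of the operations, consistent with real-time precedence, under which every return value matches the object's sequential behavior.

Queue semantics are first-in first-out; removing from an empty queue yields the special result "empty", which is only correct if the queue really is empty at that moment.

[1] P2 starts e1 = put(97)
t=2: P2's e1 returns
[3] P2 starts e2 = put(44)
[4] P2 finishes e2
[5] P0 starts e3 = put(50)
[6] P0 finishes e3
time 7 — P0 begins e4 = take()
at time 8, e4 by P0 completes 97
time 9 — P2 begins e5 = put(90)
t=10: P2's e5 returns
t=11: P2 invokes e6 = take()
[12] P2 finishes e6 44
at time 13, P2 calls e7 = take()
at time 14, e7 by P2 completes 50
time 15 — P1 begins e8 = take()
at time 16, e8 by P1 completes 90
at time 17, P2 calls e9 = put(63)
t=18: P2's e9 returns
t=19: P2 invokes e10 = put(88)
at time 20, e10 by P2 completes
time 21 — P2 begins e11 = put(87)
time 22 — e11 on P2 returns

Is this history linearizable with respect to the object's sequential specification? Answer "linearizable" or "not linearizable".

one valid linearization: e1, e2, e3, e4, e5, e6, e7, e8, e9, e10, e11
1. e1 put(97), leaving queue <97>
2. e2 put(44), leaving queue <97,44>
3. e3 put(50), leaving queue <97,44,50>
4. e4 take() → 97, leaving queue <44,50>
5. e5 put(90), leaving queue <44,50,90>
6. e6 take() → 44, leaving queue <50,90>
7. e7 take() → 50, leaving queue <90>
8. e8 take() → 90, leaving queue <>
9. e9 put(63), leaving queue <63>
10. e10 put(88), leaving queue <63,88>
11. e11 put(87), leaving queue <63,88,87>

linearizable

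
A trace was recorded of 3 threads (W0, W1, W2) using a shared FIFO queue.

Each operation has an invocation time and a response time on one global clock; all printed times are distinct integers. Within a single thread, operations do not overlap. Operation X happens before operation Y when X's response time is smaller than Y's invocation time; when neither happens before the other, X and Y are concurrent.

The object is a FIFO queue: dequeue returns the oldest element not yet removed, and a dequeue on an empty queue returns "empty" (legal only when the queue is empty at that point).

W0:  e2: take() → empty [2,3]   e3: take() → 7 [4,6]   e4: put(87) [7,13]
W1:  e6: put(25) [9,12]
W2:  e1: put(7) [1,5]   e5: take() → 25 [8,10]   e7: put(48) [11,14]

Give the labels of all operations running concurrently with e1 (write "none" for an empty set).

overlap test against e1 [1,5]: concurrent iff the interval meets 1..5
e2 [2,3]: concurrent
e3 [4,6]: concurrent
e4 [7,13]: after
e5 [8,10]: after
e6 [9,12]: after
e7 [11,14]: after

e2, e3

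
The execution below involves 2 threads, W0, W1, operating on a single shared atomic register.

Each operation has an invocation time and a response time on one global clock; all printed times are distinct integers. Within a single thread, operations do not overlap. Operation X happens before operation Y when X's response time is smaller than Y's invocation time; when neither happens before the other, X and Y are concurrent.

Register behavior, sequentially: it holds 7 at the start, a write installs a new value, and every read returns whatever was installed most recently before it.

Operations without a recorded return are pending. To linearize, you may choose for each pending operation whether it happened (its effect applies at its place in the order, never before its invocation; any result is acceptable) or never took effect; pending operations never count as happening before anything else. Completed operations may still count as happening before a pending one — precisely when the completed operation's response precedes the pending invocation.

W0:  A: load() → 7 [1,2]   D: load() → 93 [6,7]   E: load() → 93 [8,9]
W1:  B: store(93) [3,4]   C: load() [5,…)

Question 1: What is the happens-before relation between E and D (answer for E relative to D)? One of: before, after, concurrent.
Answer: after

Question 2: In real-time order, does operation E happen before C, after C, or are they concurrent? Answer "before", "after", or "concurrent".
Answer: concurrent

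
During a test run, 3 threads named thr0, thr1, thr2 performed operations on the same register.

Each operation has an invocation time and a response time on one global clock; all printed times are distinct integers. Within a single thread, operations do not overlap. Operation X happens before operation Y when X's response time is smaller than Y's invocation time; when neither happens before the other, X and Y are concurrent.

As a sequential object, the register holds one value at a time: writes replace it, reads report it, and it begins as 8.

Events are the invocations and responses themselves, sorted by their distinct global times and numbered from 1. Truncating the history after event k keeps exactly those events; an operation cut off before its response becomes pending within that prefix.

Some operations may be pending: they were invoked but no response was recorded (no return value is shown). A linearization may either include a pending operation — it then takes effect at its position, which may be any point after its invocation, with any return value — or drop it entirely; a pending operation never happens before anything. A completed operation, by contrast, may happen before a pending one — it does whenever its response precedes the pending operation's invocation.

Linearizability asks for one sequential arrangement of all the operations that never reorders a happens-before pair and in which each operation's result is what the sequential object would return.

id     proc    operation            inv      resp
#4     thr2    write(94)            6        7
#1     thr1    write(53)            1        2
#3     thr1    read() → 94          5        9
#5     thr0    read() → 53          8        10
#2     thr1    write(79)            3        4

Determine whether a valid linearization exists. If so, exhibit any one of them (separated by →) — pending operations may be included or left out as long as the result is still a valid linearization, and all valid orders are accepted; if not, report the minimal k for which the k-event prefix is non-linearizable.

not linearizable — minimal violating prefix: 10 events

already the first 10 events (up to #5's response at time 10) admit no linearization; the first 9 still do
no legal order exists: 3 real-time-consistent candidates over 5 completed register operations, all rejected
take #1, #2, #3, #4, #5: step 3 already fails, because #3 read() → 94 cannot occur there
take #1, #2, #4, #3, #5: step 5 already fails, because #5 read() → 53 cannot occur there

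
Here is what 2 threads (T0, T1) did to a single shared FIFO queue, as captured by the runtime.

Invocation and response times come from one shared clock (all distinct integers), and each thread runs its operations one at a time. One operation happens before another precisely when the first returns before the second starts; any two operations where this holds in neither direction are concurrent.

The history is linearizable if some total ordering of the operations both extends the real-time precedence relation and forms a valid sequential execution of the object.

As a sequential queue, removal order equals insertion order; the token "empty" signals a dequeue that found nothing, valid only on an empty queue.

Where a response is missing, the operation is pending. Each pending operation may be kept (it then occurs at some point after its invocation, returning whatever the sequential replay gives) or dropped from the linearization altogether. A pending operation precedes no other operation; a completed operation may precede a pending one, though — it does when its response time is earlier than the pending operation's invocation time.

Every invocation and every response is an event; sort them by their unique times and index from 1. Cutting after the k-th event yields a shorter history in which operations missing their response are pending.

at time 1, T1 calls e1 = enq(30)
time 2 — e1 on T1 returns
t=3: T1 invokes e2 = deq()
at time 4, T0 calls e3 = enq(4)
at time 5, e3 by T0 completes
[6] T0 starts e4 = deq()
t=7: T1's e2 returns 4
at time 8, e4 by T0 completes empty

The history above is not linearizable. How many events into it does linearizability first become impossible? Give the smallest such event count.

8

a valid linearization of events 1..7 exists, for instance e1, e3, e4, e2:
1. e1 enq(30), leaving queue <30>
2. e3 enq(4), leaving queue <30,4>
3. e4 deq() (pending, included), leaving queue <4>
4. e2 deq() → 4, leaving queue <>
once event 8 joins (e4's response, time 8), exhaustive search finds no witness
for example e1, e2, e3, e4 fails at step 2: e2 deq() → 4 is not legal there
for example e1, e3, e2, e4 fails at step 3: e2 deq() → 4 is not legal there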